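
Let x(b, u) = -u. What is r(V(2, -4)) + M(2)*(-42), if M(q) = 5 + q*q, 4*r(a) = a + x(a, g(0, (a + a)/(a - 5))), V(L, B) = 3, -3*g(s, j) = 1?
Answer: -2263/6 ≈ -377.17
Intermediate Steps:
g(s, j) = -⅓ (g(s, j) = -⅓*1 = -⅓)
r(a) = 1/12 + a/4 (r(a) = (a - 1*(-⅓))/4 = (a + ⅓)/4 = (⅓ + a)/4 = 1/12 + a/4)
M(q) = 5 + q²
r(V(2, -4)) + M(2)*(-42) = (1/12 + (¼)*3) + (5 + 2²)*(-42) = (1/12 + ¾) + (5 + 4)*(-42) = ⅚ + 9*(-42) = ⅚ - 378 = -2263/6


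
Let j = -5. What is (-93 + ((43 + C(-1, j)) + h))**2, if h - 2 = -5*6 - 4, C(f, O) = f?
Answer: 6889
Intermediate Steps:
h = -32 (h = 2 + (-5*6 - 4) = 2 + (-30 - 4) = 2 - 34 = -32)
(-93 + ((43 + C(-1, j)) + h))**2 = (-93 + ((43 - 1) - 32))**2 = (-93 + (42 - 32))**2 = (-93 + 10)**2 = (-83)**2 = 6889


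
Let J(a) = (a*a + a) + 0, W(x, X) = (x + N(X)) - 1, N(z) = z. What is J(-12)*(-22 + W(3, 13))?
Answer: -924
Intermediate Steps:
W(x, X) = -1 + X + x (W(x, X) = (x + X) - 1 = (X + x) - 1 = -1 + X + x)
J(a) = a + a**2 (J(a) = (a**2 + a) + 0 = (a + a**2) + 0 = a + a**2)
J(-12)*(-22 + W(3, 13)) = (-12*(1 - 12))*(-22 + (-1 + 13 + 3)) = (-12*(-11))*(-22 + 15) = 132*(-7) = -924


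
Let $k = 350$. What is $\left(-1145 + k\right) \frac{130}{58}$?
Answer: $- \frac{51675}{29} \approx -1781.9$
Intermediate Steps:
$\left(-1145 + k\right) \frac{130}{58} = \left(-1145 + 350\right) \frac{130}{58} = - 795 \cdot 130 \cdot \frac{1}{58} = \left(-795\right) \frac{65}{29} = - \frac{51675}{29}$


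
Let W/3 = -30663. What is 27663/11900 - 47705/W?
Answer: 3112381207/1094669100 ≈ 2.8432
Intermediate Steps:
W = -91989 (W = 3*(-30663) = -91989)
27663/11900 - 47705/W = 27663/11900 - 47705/(-91989) = 27663*(1/11900) - 47705*(-1/91989) = 27663/11900 + 47705/91989 = 3112381207/1094669100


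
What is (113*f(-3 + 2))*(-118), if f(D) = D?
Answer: 13334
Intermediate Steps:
(113*f(-3 + 2))*(-118) = (113*(-3 + 2))*(-118) = (113*(-1))*(-118) = -113*(-118) = 13334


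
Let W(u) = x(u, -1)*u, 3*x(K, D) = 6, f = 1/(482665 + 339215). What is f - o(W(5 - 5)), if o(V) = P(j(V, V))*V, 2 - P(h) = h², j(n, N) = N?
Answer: 1/821880 ≈ 1.2167e-6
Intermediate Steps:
f = 1/821880 ≈ 1.2167e-6
x(K, D) = 2 (x(K, D) = (⅓)*6 = 2)
P(h) = 2 - h²
W(u) = 2*u
o(V) = V*(2 - V²) (o(V) = (2 - V²)*V = V*(2 - V²))
f - o(W(5 - 5)) = 1/821880 - 2*(5 - 5)*(2 - (2*(5 - 5))²) = 1/821880 - 2*0*(2 - (2*0)²) = 1/821880 - 0*(2 - 1*0²) = 1/821880 - 0*(2 - 1*0) = 1/821880 - 0*(2 + 0) = 1/821880 - 0*2 = 1/821880 - 1*0 = 1/821880 + 0 = 1/821880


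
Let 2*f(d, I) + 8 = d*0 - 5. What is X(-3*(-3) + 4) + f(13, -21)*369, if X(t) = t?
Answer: -4771/2 ≈ -2385.5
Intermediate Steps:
f(d, I) = -13/2 (f(d, I) = -4 + (d*0 - 5)/2 = -4 + (0 - 5)/2 = -4 + (½)*(-5) = -4 - 5/2 = -13/2)
X(-3*(-3) + 4) + f(13, -21)*369 = (-3*(-3) + 4) - 13/2*369 = (9 + 4) - 4797/2 = 13 - 4797/2 = -4771/2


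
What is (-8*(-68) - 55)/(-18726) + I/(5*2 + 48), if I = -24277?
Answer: -37886622/90509 ≈ -418.60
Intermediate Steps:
(-8*(-68) - 55)/(-18726) + I/(5*2 + 48) = (-8*(-68) - 55)/(-18726) - 24277/(5*2 + 48) = (544 - 55)*(-1/18726) - 24277/(10 + 48) = 489*(-1/18726) - 24277/58 = -163/6242 - 24277*1/58 = -163/6242 - 24277/58 = -37886622/90509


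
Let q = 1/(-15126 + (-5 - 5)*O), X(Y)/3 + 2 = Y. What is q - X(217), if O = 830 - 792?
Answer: -10001371/15506 ≈ -645.00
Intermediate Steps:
X(Y) = -6 + 3*Y
O = 38
q = -1/15506 (q = 1/(-15126 + (-5 - 5)*38) = 1/(-15126 - 10*38) = 1/(-15126 - 380) = 1/(-15506) = -1/15506 ≈ -6.4491e-5)
q - X(217) = -1/15506 - (-6 + 3*217) = -1/15506 - (-6 + 651) = -1/15506 - 1*645 = -1/15506 - 645 = -10001371/15506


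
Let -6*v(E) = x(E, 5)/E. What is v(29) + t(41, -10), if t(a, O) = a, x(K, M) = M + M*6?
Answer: 7099/174 ≈ 40.799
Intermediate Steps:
x(K, M) = 7*M (x(K, M) = M + 6*M = 7*M)
v(E) = -35/(6*E) (v(E) = -7*5/(6*E) = -35/(6*E))
v(29) + t(41, -10) = -35/6/29 + 41 = -35/6*1/29 + 41 = -35/174 + 41 = 7099/174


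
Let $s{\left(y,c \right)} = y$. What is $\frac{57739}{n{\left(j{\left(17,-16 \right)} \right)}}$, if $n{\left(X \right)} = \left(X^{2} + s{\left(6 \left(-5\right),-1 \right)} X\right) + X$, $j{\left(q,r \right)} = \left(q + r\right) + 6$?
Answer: $- \frac{5249}{14} \approx -374.93$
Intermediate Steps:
$j{\left(q,r \right)} = 6 + q + r$
$n{\left(X \right)} = X^{2} - 29 X$ ($n{\left(X \right)} = \left(X^{2} + 6 \left(-5\right) X\right) + X = \left(X^{2} - 30 X\right) + X = X^{2} - 29 X$)
$\frac{57739}{n{\left(j{\left(17,-16 \right)} \right)}} = \frac{57739}{\left(6 + 17 - 16\right) \left(-29 + \left(6 + 17 - 16\right)\right)} = \frac{57739}{7 \left(-29 + 7\right)} = \frac{57739}{7 \left(-22\right)} = \frac{57739}{-154} = 57739 \left(- \frac{1}{154}\right) = - \frac{5249}{14}$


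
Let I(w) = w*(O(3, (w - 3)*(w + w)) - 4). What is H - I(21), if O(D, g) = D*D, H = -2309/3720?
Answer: -392909/3720 ≈ -105.62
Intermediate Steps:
H = -2309/3720 (H = -2309*1/3720 = -2309/3720 ≈ -0.62070)
O(D, g) = D²
I(w) = 5*w (I(w) = w*(3² - 4) = w*(9 - 4) = w*5 = 5*w)
H - I(21) = -2309/3720 - 5*21 = -2309/3720 - 1*105 = -2309/3720 - 105 = -392909/3720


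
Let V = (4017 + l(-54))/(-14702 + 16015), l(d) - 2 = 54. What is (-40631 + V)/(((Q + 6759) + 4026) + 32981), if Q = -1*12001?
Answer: -10668886/8341489 ≈ -1.2790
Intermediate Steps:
l(d) = 56 (l(d) = 2 + 54 = 56)
Q = -12001
V = 4073/1313 (V = (4017 + 56)/(-14702 + 16015) = 4073/1313 ≈ 3.1021)
(-40631 + V)/(((Q + 6759) + 4026) + 32981) = (-40631 + 4073/1313)/(((-12001 + 6759) + 4026) + 32981) = -53344430/(1313*((-5242 + 4026) + 32981)) = -53344430/(1313*(-1216 + 32981)) = -53344430/1313/31765 = -53344430/1313*1/31765 = -10668886/8341489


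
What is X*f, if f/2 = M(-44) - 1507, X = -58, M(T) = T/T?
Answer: 174696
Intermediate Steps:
M(T) = 1
f = -3012 (f = 2*(1 - 1507) = 2*(-1506) = -3012)
X*f = -58*(-3012) = 174696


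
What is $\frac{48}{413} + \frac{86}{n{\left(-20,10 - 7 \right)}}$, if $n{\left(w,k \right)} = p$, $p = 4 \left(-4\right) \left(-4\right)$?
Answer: $\frac{19295}{13216} \approx 1.46$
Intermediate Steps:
$p = 64$ ($p = \left(-16\right) \left(-4\right) = 64$)
$n{\left(w,k \right)} = 64$
$\frac{48}{413} + \frac{86}{n{\left(-20,10 - 7 \right)}} = \frac{48}{413} + \frac{86}{64} = 48 \cdot \frac{1}{413} + 86 \cdot \frac{1}{64} = \frac{48}{413} + \frac{43}{32} = \frac{19295}{13216}$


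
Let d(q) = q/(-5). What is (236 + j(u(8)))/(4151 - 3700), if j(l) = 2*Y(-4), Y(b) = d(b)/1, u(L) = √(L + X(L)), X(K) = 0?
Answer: 108/205 ≈ 0.52683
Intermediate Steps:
u(L) = √L (u(L) = √(L + 0) = √L)
d(q) = -q/5 (d(q) = q*(-⅕) = -q/5)
Y(b) = -b/5 (Y(b) = -b/5/1 = -b/5*1 = -b/5)
j(l) = 8/5 (j(l) = 2*(-⅕*(-4)) = 2*(⅘) = 8/5)
(236 + j(u(8)))/(4151 - 3700) = (236 + 8/5)/(4151 - 3700) = (1188/5)/451 = (1188/5)*(1/451) = 108/205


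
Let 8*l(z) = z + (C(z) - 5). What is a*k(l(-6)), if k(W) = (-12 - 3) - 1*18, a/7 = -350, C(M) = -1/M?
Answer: 80850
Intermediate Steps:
a = -2450 (a = 7*(-350) = -2450)
l(z) = -5/8 - 1/(8*z) + z/8 (l(z) = (z + (-1/z - 5))/8 = (z + (-5 - 1/z))/8 = (-5 + z - 1/z)/8 = -5/8 - 1/(8*z) + z/8)
k(W) = -33 (k(W) = -15 - 18 = -33)
a*k(l(-6)) = -2450*(-33) = 80850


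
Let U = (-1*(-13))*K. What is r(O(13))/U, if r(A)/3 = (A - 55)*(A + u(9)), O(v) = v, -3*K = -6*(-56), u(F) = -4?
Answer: 81/104 ≈ 0.77885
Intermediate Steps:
K = -112 (K = -(-2)*(-56) = -⅓*336 = -112)
r(A) = 3*(-55 + A)*(-4 + A) (r(A) = 3*((A - 55)*(A - 4)) = 3*((-55 + A)*(-4 + A)) = 3*(-55 + A)*(-4 + A))
U = -1456 (U = -1*(-13)*(-112) = 13*(-112) = -1456)
r(O(13))/U = (660 - 177*13 + 3*13²)/(-1456) = (660 - 2301 + 3*169)*(-1/1456) = (660 - 2301 + 507)*(-1/1456) = -1134*(-1/1456) = 81/104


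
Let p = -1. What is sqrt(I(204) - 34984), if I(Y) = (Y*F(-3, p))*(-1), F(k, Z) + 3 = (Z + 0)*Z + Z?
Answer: 2*I*sqrt(8593) ≈ 185.4*I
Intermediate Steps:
F(k, Z) = -3 + Z + Z**2 (F(k, Z) = -3 + ((Z + 0)*Z + Z) = -3 + (Z*Z + Z) = -3 + (Z**2 + Z) = -3 + (Z + Z**2) = -3 + Z + Z**2)
I(Y) = 3*Y (I(Y) = (Y*(-3 - 1 + (-1)**2))*(-1) = (Y*(-3 - 1 + 1))*(-1) = (Y*(-3))*(-1) = -3*Y*(-1) = 3*Y)
sqrt(I(204) - 34984) = sqrt(3*204 - 34984) = sqrt(612 - 34984) = sqrt(-34372) = 2*I*sqrt(8593)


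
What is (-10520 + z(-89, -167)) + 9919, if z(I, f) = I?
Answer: -690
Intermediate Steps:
(-10520 + z(-89, -167)) + 9919 = (-10520 - 89) + 9919 = -10609 + 9919 = -690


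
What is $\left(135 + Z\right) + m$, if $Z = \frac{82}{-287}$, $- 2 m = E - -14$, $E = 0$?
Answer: $\frac{894}{7} \approx 127.71$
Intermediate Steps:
$m = -7$ ($m = - \frac{0 - -14}{2} = - \frac{0 + 14}{2} = \left(- \frac{1}{2}\right) 14 = -7$)
$Z = - \frac{2}{7}$ ($Z = 82 \left(- \frac{1}{287}\right) = - \frac{2}{7} \approx -0.28571$)
$\left(135 + Z\right) + m = \left(135 - \frac{2}{7}\right) - 7 = \frac{943}{7} - 7 = \frac{894}{7}$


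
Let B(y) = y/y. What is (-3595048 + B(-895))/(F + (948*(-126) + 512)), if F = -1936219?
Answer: 3595047/2055155 ≈ 1.7493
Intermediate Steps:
B(y) = 1
(-3595048 + B(-895))/(F + (948*(-126) + 512)) = (-3595048 + 1)/(-1936219 + (948*(-126) + 512)) = -3595047/(-1936219 + (-119448 + 512)) = -3595047/(-1936219 - 118936) = -3595047/(-2055155) = -3595047*(-1/2055155) = 3595047/2055155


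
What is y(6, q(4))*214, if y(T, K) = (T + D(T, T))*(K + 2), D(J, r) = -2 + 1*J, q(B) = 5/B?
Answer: 6955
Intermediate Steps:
D(J, r) = -2 + J
y(T, K) = (-2 + 2*T)*(2 + K) (y(T, K) = (T + (-2 + T))*(K + 2) = (-2 + 2*T)*(2 + K))
y(6, q(4))*214 = (-4 - 10/4 + 4*6 + 2*(5/4)*6)*214 = (-4 - 10/4 + 24 + 2*(5*(¼))*6)*214 = (-4 - 2*5/4 + 24 + 2*(5/4)*6)*214 = (-4 - 5/2 + 24 + 15)*214 = (65/2)*214 = 6955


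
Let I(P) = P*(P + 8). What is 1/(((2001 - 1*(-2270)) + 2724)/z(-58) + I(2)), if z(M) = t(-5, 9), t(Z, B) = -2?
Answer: -2/6955 ≈ -0.00028756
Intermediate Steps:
z(M) = -2
I(P) = P*(8 + P)
1/(((2001 - 1*(-2270)) + 2724)/z(-58) + I(2)) = 1/(((2001 - 1*(-2270)) + 2724)/(-2) + 2*(8 + 2)) = 1/(((2001 + 2270) + 2724)*(-½) + 2*10) = 1/((4271 + 2724)*(-½) + 20) = 1/(6995*(-½) + 20) = 1/(-6995/2 + 20) = 1/(-6955/2) = -2/6955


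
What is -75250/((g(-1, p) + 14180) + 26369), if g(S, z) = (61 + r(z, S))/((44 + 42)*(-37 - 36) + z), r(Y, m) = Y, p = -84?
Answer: -478740500/257972761 ≈ -1.8558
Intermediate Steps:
g(S, z) = (61 + z)/(-6278 + z) (g(S, z) = (61 + z)/((44 + 42)*(-37 - 36) + z) = (61 + z)/(86*(-73) + z) = (61 + z)/(-6278 + z))
-75250/((g(-1, p) + 14180) + 26369) = -75250/(((61 - 84)/(-6278 - 84) + 14180) + 26369) = -75250/((-23/(-6362) + 14180) + 26369) = -75250/((-1/6362*(-23) + 14180) + 26369) = -75250/((23/6362 + 14180) + 26369) = -75250/(90213183/6362 + 26369) = -75250/257972761/6362 = -75250*6362/257972761 = -478740500/257972761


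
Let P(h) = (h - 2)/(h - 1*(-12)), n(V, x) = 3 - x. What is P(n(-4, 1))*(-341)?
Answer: 0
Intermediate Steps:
P(h) = (-2 + h)/(12 + h) (P(h) = (-2 + h)/(h + 12) = (-2 + h)/(12 + h))
P(n(-4, 1))*(-341) = ((-2 + (3 - 1*1))/(12 + (3 - 1*1)))*(-341) = ((-2 + (3 - 1))/(12 + (3 - 1)))*(-341) = ((-2 + 2)/(12 + 2))*(-341) = (0/14)*(-341) = ((1/14)*0)*(-341) = 0*(-341) = 0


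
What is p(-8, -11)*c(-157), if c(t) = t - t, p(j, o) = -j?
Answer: 0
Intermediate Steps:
c(t) = 0
p(-8, -11)*c(-157) = -1*(-8)*0 = 8*0 = 0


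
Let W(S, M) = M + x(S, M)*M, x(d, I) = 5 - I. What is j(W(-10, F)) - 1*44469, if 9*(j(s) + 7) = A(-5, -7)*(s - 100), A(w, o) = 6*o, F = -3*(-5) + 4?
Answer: -128570/3 ≈ -42857.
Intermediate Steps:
F = 19 (F = 15 + 4 = 19)
W(S, M) = M + M*(5 - M) (W(S, M) = M + (5 - M)*M = M + M*(5 - M))
j(s) = 1379/3 - 14*s/3 (j(s) = -7 + ((6*(-7))*(s - 100))/9 = -7 + (-42*(-100 + s))/9 = -7 + (4200 - 42*s)/9 = -7 + (1400/3 - 14*s/3) = 1379/3 - 14*s/3)
j(W(-10, F)) - 1*44469 = (1379/3 - 266*(6 - 1*19)/3) - 1*44469 = (1379/3 - 266*(6 - 19)/3) - 44469 = (1379/3 - 266*(-13)/3) - 44469 = (1379/3 - 14/3*(-247)) - 44469 = (1379/3 + 3458/3) - 44469 = 4837/3 - 44469 = -128570/3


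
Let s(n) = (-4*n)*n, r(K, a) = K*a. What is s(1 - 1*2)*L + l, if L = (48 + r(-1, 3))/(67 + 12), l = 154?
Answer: 11986/79 ≈ 151.72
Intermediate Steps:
s(n) = -4*n²
L = 45/79 (L = (48 - 1*3)/(67 + 12) = (48 - 3)/79 = 45*(1/79) = 45/79 ≈ 0.56962)
s(1 - 1*2)*L + l = -4*(1 - 1*2)²*(45/79) + 154 = -4*(1 - 2)²*(45/79) + 154 = -4*(-1)²*(45/79) + 154 = -4*1*(45/79) + 154 = -4*45/79 + 154 = -180/79 + 154 = 11986/79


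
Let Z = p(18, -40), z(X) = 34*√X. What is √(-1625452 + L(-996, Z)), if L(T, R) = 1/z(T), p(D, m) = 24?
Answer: √(-116501274766512 - 4233*I*√249)/8466 ≈ 3.6549e-7 - 1274.9*I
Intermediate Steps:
Z = 24
L(T, R) = 1/(34*√T)
√(-1625452 + L(-996, Z)) = √(-1625452 + 1/(34*√(-996))) = √(-1625452 + (-I*√249/498)/34) = √(-1625452 - I*√249/16932)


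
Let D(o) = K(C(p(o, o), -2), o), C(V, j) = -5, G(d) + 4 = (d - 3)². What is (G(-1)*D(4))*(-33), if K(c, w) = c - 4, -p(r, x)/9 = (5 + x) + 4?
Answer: 3564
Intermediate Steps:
p(r, x) = -81 - 9*x (p(r, x) = -9*((5 + x) + 4) = -9*(9 + x) = -81 - 9*x)
G(d) = -4 + (-3 + d)² (G(d) = -4 + (d - 3)² = -4 + (-3 + d)²)
K(c, w) = -4 + c
D(o) = -9 (D(o) = -4 - 5 = -9)
(G(-1)*D(4))*(-33) = ((-4 + (-3 - 1)²)*(-9))*(-33) = ((-4 + (-4)²)*(-9))*(-33) = ((-4 + 16)*(-9))*(-33) = (12*(-9))*(-33) = -108*(-33) = 3564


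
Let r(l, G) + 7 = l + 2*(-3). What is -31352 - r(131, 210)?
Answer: -31470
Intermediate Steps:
r(l, G) = -13 + l (r(l, G) = -7 + (l + 2*(-3)) = -7 + (l - 6) = -7 + (-6 + l) = -13 + l)
-31352 - r(131, 210) = -31352 - (-13 + 131) = -31352 - 1*118 = -31352 - 118 = -31470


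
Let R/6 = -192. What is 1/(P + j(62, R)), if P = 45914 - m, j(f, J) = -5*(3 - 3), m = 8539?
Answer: 1/37375 ≈ 2.6756e-5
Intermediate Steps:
R = -1152 (R = 6*(-192) = -1152)
j(f, J) = 0 (j(f, J) = -5*0 = 0)
P = 37375 (P = 45914 - 1*8539 = 45914 - 8539 = 37375)
1/(P + j(62, R)) = 1/(37375 + 0) = 1/37375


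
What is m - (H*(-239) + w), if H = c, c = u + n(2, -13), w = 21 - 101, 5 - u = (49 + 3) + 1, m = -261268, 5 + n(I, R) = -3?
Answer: -274572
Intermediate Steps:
n(I, R) = -8 (n(I, R) = -5 - 3 = -8)
u = -48 (u = 5 - ((49 + 3) + 1) = 5 - (52 + 1) = 5 - 1*53 = 5 - 53 = -48)
w = -80
c = -56 (c = -48 - 8 = -56)
H = -56
m - (H*(-239) + w) = -261268 - (-56*(-239) - 80) = -261268 - (13384 - 80) = -261268 - 1*13304 = -261268 - 13304 = -274572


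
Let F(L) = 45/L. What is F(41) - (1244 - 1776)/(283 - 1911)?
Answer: 12862/16687 ≈ 0.77078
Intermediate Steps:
F(41) - (1244 - 1776)/(283 - 1911) = 45/41 - (1244 - 1776)/(283 - 1911) = 45*(1/41) - (-532)/(-1628) = 45/41 - (-532)*(-1)/1628 = 45/41 - 1*133/407 = 45/41 - 133/407 = 12862/16687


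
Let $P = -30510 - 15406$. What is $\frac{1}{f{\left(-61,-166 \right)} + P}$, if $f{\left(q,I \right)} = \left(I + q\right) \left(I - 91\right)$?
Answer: $\frac{1}{12423} \approx 8.0496 \cdot 10^{-5}$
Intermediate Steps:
$f{\left(q,I \right)} = \left(-91 + I\right) \left(I + q\right)$ ($f{\left(q,I \right)} = \left(I + q\right) \left(-91 + I\right) = \left(-91 + I\right) \left(I + q\right)$)
$P = -45916$ ($P = -30510 - 15406 = -45916$)
$\frac{1}{f{\left(-61,-166 \right)} + P} = \frac{1}{\left(\left(-166\right)^{2} - -15106 - -5551 - -10126\right) - 45916} = \frac{1}{\left(27556 + 15106 + 5551 + 10126\right) - 45916} = \frac{1}{58339 - 45916} = \frac{1}{12423}$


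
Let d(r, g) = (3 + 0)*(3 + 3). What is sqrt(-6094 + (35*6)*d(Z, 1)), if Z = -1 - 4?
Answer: I*sqrt(2314) ≈ 48.104*I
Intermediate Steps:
Z = -5
d(r, g) = 18 (d(r, g) = 3*6 = 18)
sqrt(-6094 + (35*6)*d(Z, 1)) = sqrt(-6094 + (35*6)*18) = sqrt(-6094 + 210*18) = sqrt(-6094 + 3780) = sqrt(-2314) = I*sqrt(2314)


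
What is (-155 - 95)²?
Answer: 62500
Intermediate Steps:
(-155 - 95)² = (-250)² = 62500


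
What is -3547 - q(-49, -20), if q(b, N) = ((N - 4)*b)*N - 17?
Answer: 19990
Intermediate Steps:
q(b, N) = -17 + N*b*(-4 + N) (q(b, N) = ((-4 + N)*b)*N - 17 = (b*(-4 + N))*N - 17 = N*b*(-4 + N) - 17 = -17 + N*b*(-4 + N))
-3547 - q(-49, -20) = -3547 - (-17 - 49*(-20)**2 - 4*(-20)*(-49)) = -3547 - (-17 - 49*400 - 3920) = -3547 - (-17 - 19600 - 3920) = -3547 - 1*(-23537) = -3547 + 23537 = 19990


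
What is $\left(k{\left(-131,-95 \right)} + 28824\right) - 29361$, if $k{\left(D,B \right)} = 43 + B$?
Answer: $-589$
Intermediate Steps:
$\left(k{\left(-131,-95 \right)} + 28824\right) - 29361 = \left(\left(43 - 95\right) + 28824\right) - 29361 = \left(-52 + 28824\right) - 29361 = 28772 - 29361 = -589$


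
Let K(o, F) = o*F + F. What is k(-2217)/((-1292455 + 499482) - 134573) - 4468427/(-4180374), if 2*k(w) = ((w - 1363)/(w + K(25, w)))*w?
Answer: 6217423100183/5816233773306 ≈ 1.0690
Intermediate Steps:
K(o, F) = F + F*o (K(o, F) = F*o + F = F + F*o)
k(w) = -1363/54 + w/54 (k(w) = (((w - 1363)/(w + w*(1 + 25)))*w)/2 = (((-1363 + w)/(w + w*26))*w)/2 = (((-1363 + w)/(w + 26*w))*w)/2 = (((-1363 + w)/((27*w)))*w)/2 = (((-1363 + w)*(1/(27*w)))*w)/2 = (((-1363 + w)/(27*w))*w)/2 = (-1363/27 + w/27)/2 = -1363/54 + w/54)
k(-2217)/((-1292455 + 499482) - 134573) - 4468427/(-4180374) = (-1363/54 + (1/54)*(-2217))/((-1292455 + 499482) - 134573) - 4468427/(-4180374) = (-1363/54 - 739/18)/(-792973 - 134573) - 4468427*(-1/4180374) = -1790/27/(-927546) + 4468427/4180374 = -1790/27*(-1/927546) + 4468427/4180374 = 895/12521871 + 4468427/4180374 = 6217423100183/5816233773306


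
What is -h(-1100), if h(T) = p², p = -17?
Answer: -289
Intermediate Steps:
h(T) = 289 (h(T) = (-17)² = 289)
-h(-1100) = -1*289 = -289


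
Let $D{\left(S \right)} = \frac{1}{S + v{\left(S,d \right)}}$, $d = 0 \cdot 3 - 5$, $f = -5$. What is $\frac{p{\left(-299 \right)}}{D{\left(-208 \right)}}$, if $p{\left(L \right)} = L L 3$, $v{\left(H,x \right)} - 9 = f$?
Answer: $-54713412$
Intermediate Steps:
$d = -5$ ($d = 0 - 5 = -5$)
$v{\left(H,x \right)} = 4$ ($v{\left(H,x \right)} = 9 - 5 = 4$)
$D{\left(S \right)} = \frac{1}{4 + S}$ ($D{\left(S \right)} = \frac{1}{S + 4} = \frac{1}{4 + S}$)
$p{\left(L \right)} = 3 L^{2}$ ($p{\left(L \right)} = L^{2} \cdot 3 = 3 L^{2}$)
$\frac{p{\left(-299 \right)}}{D{\left(-208 \right)}} = \frac{3 \left(-299\right)^{2}}{\frac{1}{4 - 208}} = \frac{3 \cdot 89401}{\frac{1}{-204}} = \frac{268203}{- \frac{1}{204}} = 268203 \left(-204\right) = -54713412$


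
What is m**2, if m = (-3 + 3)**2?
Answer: 0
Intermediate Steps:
m = 0 (m = 0**2 = 0)
m**2 = 0**2 = 0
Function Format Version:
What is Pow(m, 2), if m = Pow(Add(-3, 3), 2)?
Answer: 0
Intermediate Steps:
m = 0 (m = Pow(0, 2) = 0)
Pow(m, 2) = Pow(0, 2) = 0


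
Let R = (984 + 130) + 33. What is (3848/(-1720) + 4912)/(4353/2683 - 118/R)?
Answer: 3248501418199/1005403855 ≈ 3231.0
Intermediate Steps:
R = 1147 (R = 1114 + 33 = 1147)
(3848/(-1720) + 4912)/(4353/2683 - 118/R) = (3848/(-1720) + 4912)/(4353/2683 - 118/1147) = (3848*(-1/1720) + 4912)/(4353*(1/2683) - 118*1/1147) = (-481/215 + 4912)/(4353/2683 - 118/1147) = 1055599/(215*(4676297/3077401)) = (1055599/215)*(3077401/4676297) = 3248501418199/1005403855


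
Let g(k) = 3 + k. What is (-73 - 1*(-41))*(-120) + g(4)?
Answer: 3847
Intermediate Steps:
(-73 - 1*(-41))*(-120) + g(4) = (-73 - 1*(-41))*(-120) + (3 + 4) = (-73 + 41)*(-120) + 7 = -32*(-120) + 7 = 3840 + 7 = 3847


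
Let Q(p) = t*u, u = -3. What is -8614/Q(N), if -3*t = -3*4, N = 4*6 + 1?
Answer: 4307/6 ≈ 717.83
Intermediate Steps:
N = 25 (N = 24 + 1 = 25)
t = 4 (t = -(-1)*4 = -⅓*(-12) = 4)
Q(p) = -12 (Q(p) = 4*(-3) = -12)
-8614/Q(N) = -8614/(-12) = -8614*(-1/12) = 4307/6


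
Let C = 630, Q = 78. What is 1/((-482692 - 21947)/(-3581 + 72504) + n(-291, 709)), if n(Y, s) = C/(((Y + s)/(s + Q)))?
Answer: 14404907/16980886764 ≈ 0.00084830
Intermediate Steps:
n(Y, s) = 630*(78 + s)/(Y + s) (n(Y, s) = 630/(((Y + s)/(s + 78))) = 630/(((Y + s)/(78 + s))) = 630*((78 + s)/(Y + s)) = 630*(78 + s)/(Y + s))
1/((-482692 - 21947)/(-3581 + 72504) + n(-291, 709)) = 1/((-482692 - 21947)/(-3581 + 72504) + 630*(78 + 709)/(-291 + 709)) = 1/(-504639/68923 + 630*787/418) = 1/(-504639*1/68923 + 630*(1/418)*787) = 1/(-504639/68923 + 247905/209) = 1/(16980886764/14404907) = 14404907/16980886764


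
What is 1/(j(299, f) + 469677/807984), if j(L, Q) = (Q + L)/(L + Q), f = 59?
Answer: 269328/425887 ≈ 0.63239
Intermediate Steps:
j(L, Q) = 1 (j(L, Q) = (L + Q)/(L + Q) = 1)
1/(j(299, f) + 469677/807984) = 1/(1 + 469677/807984) = 1/(1 + 469677*(1/807984)) = 1/(1 + 156559/269328) = 1/(425887/269328) = 269328/425887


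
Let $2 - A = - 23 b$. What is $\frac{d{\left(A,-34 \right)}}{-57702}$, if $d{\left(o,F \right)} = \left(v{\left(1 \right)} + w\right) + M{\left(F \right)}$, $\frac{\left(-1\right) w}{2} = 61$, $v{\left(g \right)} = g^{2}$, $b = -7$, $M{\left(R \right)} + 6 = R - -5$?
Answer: $\frac{26}{9617} \approx 0.0027035$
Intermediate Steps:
$M{\left(R \right)} = -1 + R$ ($M{\left(R \right)} = -6 + \left(R - -5\right) = -6 + \left(R + 5\right) = -6 + \left(5 + R\right) = -1 + R$)
$A = -159$ ($A = 2 - \left(-23\right) \left(-7\right) = 2 - 161 = -159$)
$w = -122$ ($w = \left(-2\right) 61 = -122$)
$d{\left(o,F \right)} = -122 + F$ ($d{\left(o,F \right)} = \left(1^{2} - 122\right) + \left(-1 + F\right) = \left(1 - 122\right) + \left(-1 + F\right) = -121 + \left(-1 + F\right) = -122 + F$)
$\frac{d{\left(A,-34 \right)}}{-57702} = \frac{-122 - 34}{-57702} = \left(-156\right) \left(- \frac{1}{57702}\right) = \frac{26}{9617}$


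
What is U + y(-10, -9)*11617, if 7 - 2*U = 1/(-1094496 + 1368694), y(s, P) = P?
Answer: -57334527603/548396 ≈ -1.0455e+5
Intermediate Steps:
U = 1919385/548396 (U = 7/2 - 1/(2*(-1094496 + 1368694)) = 7/2 - ½/274198 = 7/2 - ½*1/274198 = 7/2 - 1/548396 = 1919385/548396 ≈ 3.5000)
U + y(-10, -9)*11617 = 1919385/548396 - 9*11617 = 1919385/548396 - 104553 = -57334527603/548396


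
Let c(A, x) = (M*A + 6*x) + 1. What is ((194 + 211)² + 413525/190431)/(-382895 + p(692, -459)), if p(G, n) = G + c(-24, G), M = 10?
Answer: -3123585830/7203814299 ≈ -0.43360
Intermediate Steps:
c(A, x) = 1 + 6*x + 10*A (c(A, x) = (10*A + 6*x) + 1 = (6*x + 10*A) + 1 = 1 + 6*x + 10*A)
p(G, n) = -239 + 7*G (p(G, n) = G + (1 + 6*G + 10*(-24)) = G + (1 + 6*G - 240) = G + (-239 + 6*G) = -239 + 7*G)
((194 + 211)² + 413525/190431)/(-382895 + p(692, -459)) = ((194 + 211)² + 413525/190431)/(-382895 + (-239 + 7*692)) = (405² + 413525*(1/190431))/(-382895 + (-239 + 4844)) = (164025 + 413525/190431)/(-382895 + 4605) = (31235858300/190431)/(-378290) = (31235858300/190431)*(-1/378290) = -3123585830/7203814299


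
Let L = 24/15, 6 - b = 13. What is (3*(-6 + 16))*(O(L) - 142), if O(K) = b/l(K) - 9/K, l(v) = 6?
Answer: -17855/4 ≈ -4463.8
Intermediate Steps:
b = -7 (b = 6 - 1*13 = 6 - 13 = -7)
L = 8/5 (L = 24*(1/15) = 8/5 ≈ 1.6000)
O(K) = -7/6 - 9/K
(3*(-6 + 16))*(O(L) - 142) = (3*(-6 + 16))*((-7/6 - 9/8/5) - 142) = (3*10)*((-7/6 - 9*5/8) - 142) = 30*((-7/6 - 45/8) - 142) = 30*(-163/24 - 142) = 30*(-3571/24) = -17855/4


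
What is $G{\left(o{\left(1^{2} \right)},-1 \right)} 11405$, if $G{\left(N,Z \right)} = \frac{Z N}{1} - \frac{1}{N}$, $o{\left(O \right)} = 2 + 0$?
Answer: $- \frac{57025}{2} \approx -28513.0$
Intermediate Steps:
$o{\left(O \right)} = 2$
$G{\left(N,Z \right)} = - \frac{1}{N} + N Z$ ($G{\left(N,Z \right)} = N Z 1 - \frac{1}{N} = N Z - \frac{1}{N} = - \frac{1}{N} + N Z$)
$G{\left(o{\left(1^{2} \right)},-1 \right)} 11405 = \left(- \frac{1}{2} + 2 \left(-1\right)\right) 11405 = \left(\left(-1\right) \frac{1}{2} - 2\right) 11405 = \left(- \frac{1}{2} - 2\right) 11405 = \left(- \frac{5}{2}\right) 11405 = - \frac{57025}{2}$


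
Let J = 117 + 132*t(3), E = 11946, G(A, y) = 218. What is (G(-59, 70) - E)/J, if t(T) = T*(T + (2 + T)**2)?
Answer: -11728/11205 ≈ -1.0467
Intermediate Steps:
J = 11205 (J = 117 + 132*(3*(3 + (2 + 3)**2)) = 117 + 132*(3*(3 + 5**2)) = 117 + 132*(3*(3 + 25)) = 117 + 132*(3*28) = 117 + 132*84 = 117 + 11088 = 11205)
(G(-59, 70) - E)/J = (218 - 1*11946)/11205 = (218 - 11946)*(1/11205) = -11728*1/11205 = -11728/11205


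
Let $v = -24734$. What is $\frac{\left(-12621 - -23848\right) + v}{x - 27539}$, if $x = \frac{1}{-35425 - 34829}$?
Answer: $\frac{948920778}{1934724907} \approx 0.49047$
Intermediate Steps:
$x = - \frac{1}{70254}$ ($x = \frac{1}{-70254} = - \frac{1}{70254} \approx -1.4234 \cdot 10^{-5}$)
$\frac{\left(-12621 - -23848\right) + v}{x - 27539} = \frac{\left(-12621 - -23848\right) - 24734}{- \frac{1}{70254} - 27539} = \frac{\left(-12621 + 23848\right) - 24734}{- \frac{1934724907}{70254}} = \left(11227 - 24734\right) \left(- \frac{70254}{1934724907}\right) = \left(-13507\right) \left(- \frac{70254}{1934724907}\right) = \frac{948920778}{1934724907}$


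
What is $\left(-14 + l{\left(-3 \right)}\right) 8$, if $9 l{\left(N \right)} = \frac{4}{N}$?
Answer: $- \frac{3056}{27} \approx -113.19$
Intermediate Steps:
$l{\left(N \right)} = \frac{4}{9 N}$ ($l{\left(N \right)} = \frac{4 \frac{1}{N}}{9} = \frac{4}{9 N}$)
$\left(-14 + l{\left(-3 \right)}\right) 8 = \left(-14 + \frac{4}{9 \left(-3\right)}\right) 8 = \left(-14 + \frac{4}{9} \left(- \frac{1}{3}\right)\right) 8 = \left(-14 - \frac{4}{27}\right) 8 = \left(- \frac{382}{27}\right) 8 = - \frac{3056}{27}$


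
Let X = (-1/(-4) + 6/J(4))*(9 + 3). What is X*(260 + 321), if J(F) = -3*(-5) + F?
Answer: 74949/19 ≈ 3944.7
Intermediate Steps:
J(F) = 15 + F
X = 129/19 (X = (-1/(-4) + 6/(15 + 4))*(9 + 3) = (-1*(-¼) + 6/19)*12 = (¼ + 6*(1/19))*12 = (¼ + 6/19)*12 = (43/76)*12 = 129/19 ≈ 6.7895)
X*(260 + 321) = 129*(260 + 321)/19 = (129/19)*581 = 74949/19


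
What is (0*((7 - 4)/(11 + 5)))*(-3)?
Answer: 0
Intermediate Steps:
(0*((7 - 4)/(11 + 5)))*(-3) = (0*(3/16))*(-3) = 0*(-3) = 0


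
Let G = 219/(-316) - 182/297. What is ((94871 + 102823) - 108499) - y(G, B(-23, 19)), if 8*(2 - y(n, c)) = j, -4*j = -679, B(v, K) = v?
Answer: 2854855/32 ≈ 89214.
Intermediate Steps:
G = -122555/93852 (G = 219*(-1/316) - 182*1/297 = -219/316 - 182/297 = -122555/93852 ≈ -1.3058)
j = 679/4 (j = -¼*(-679) = 679/4 ≈ 169.75)
y(n, c) = -615/32 (y(n, c) = 2 - ⅛*679/4 = 2 - 679/32 = -615/32)
((94871 + 102823) - 108499) - y(G, B(-23, 19)) = ((94871 + 102823) - 108499) - 1*(-615/32) = (197694 - 108499) + 615/32 = 89195 + 615/32 = 2854855/32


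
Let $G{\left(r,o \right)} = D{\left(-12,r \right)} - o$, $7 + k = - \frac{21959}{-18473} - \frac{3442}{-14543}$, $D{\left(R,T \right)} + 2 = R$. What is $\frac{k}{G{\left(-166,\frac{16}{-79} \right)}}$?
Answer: $\frac{1690189279}{4183308493} \approx 0.40403$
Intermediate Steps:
$D{\left(R,T \right)} = -2 + R$
$k = - \frac{213948010}{38378977}$ ($k = -7 - \left(- \frac{3442}{14543} - \frac{3137}{2639}\right) = -7 - - \frac{54704829}{38378977} = -7 + \left(\frac{3137}{2639} + \frac{3442}{14543}\right) = -7 + \frac{54704829}{38378977} = - \frac{213948010}{38378977} \approx -5.5746$)
$G{\left(r,o \right)} = -14 - o$ ($G{\left(r,o \right)} = \left(-2 - 12\right) - o = -14 - o$)
$\frac{k}{G{\left(-166,\frac{16}{-79} \right)}} = - \frac{213948010}{38378977 \left(-14 - \frac{16}{-79}\right)} = - \frac{213948010}{38378977 \left(-14 - 16 \left(- \frac{1}{79}\right)\right)} = - \frac{213948010}{38378977 \left(-14 - - \frac{16}{79}\right)} = - \frac{213948010}{38378977 \left(-14 + \frac{16}{79}\right)} = - \frac{213948010}{38378977 \left(- \frac{1090}{79}\right)} = \left(- \frac{213948010}{38378977}\right) \left(- \frac{79}{1090}\right) = \frac{1690189279}{4183308493}$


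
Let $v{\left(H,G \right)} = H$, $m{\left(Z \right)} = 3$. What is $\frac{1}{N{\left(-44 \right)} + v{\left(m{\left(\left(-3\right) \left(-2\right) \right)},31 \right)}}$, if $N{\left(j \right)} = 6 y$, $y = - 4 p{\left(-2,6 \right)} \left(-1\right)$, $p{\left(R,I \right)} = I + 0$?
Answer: $\frac{1}{147} \approx 0.0068027$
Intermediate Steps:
$p{\left(R,I \right)} = I$
$y = 24$ ($y = \left(-4\right) 6 \left(-1\right) = \left(-24\right) \left(-1\right) = 24$)
$N{\left(j \right)} = 144$ ($N{\left(j \right)} = 6 \cdot 24 = 144$)
$\frac{1}{N{\left(-44 \right)} + v{\left(m{\left(\left(-3\right) \left(-2\right) \right)},31 \right)}} = \frac{1}{144 + 3} = \frac{1}{147}$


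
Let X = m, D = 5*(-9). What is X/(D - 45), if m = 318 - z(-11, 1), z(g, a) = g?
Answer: -329/90 ≈ -3.6556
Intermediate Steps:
D = -45
m = 329 (m = 318 - 1*(-11) = 318 + 11 = 329)
X = 329
X/(D - 45) = 329/(-45 - 45) = 329/(-90) = 329*(-1/90) = -329/90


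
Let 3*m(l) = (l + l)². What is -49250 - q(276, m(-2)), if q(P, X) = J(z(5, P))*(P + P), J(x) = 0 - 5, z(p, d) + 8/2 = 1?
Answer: -46490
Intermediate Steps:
z(p, d) = -3 (z(p, d) = -4 + 1 = -3)
J(x) = -5
m(l) = 4*l²/3 (m(l) = (l + l)²/3 = (2*l)²/3 = (4*l²)/3 = 4*l²/3)
q(P, X) = -10*P (q(P, X) = -5*(P + P) = -10*P)
-49250 - q(276, m(-2)) = -49250 - (-10)*276 = -49250 - 1*(-2760) = -49250 + 2760 = -46490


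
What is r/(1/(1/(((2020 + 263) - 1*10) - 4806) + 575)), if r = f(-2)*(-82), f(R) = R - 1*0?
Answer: 238861736/2533 ≈ 94300.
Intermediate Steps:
f(R) = R (f(R) = R + 0 = R)
r = 164 (r = -2*(-82) = 164)
r/(1/(1/(((2020 + 263) - 1*10) - 4806) + 575)) = 164/(1/(1/(((2020 + 263) - 1*10) - 4806) + 575)) = 164/(1/(1/((2283 - 10) - 4806) + 575)) = 164/(1/(1/(2273 - 4806) + 575)) = 164/(1/(1/(-2533) + 575)) = 164/(1/(-1/2533 + 575)) = 164/(1/(1456474/2533)) = 164/(2533/1456474) = 164*(1456474/2533) = 238861736/2533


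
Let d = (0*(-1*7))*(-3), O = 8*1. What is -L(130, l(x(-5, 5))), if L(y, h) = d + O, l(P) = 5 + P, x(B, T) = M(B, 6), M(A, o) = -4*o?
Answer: -8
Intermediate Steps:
O = 8
x(B, T) = -24 (x(B, T) = -4*6 = -24)
d = 0 (d = (0*(-7))*(-3) = 0*(-3) = 0)
L(y, h) = 8 (L(y, h) = 0 + 8 = 8)
-L(130, l(x(-5, 5))) = -1*8 = -8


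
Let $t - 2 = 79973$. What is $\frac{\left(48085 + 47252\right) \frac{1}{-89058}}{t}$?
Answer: $- \frac{31779}{2374137850} \approx -1.3385 \cdot 10^{-5}$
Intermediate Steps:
$t = 79975$ ($t = 2 + 79973 = 79975$)
$\frac{\left(48085 + 47252\right) \frac{1}{-89058}}{t} = \frac{\left(48085 + 47252\right) \frac{1}{-89058}}{79975} = 95337 \left(- \frac{1}{89058}\right) \frac{1}{79975} = \left(- \frac{31779}{29686}\right) \frac{1}{79975} = - \frac{31779}{2374137850}$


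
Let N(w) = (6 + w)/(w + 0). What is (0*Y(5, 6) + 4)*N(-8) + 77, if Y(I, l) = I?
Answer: 78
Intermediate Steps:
N(w) = (6 + w)/w
(0*Y(5, 6) + 4)*N(-8) + 77 = (0*5 + 4)*((6 - 8)/(-8)) + 77 = (0 + 4)*(-⅛*(-2)) + 77 = 4*(¼) + 77 = 1 + 77 = 78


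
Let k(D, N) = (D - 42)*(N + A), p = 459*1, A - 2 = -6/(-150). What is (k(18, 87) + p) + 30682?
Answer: 725101/25 ≈ 29004.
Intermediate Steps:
A = 51/25 (A = 2 - 6/(-150) = 2 - 6*(-1/150) = 2 + 1/25 = 51/25 ≈ 2.0400)
p = 459
k(D, N) = (-42 + D)*(51/25 + N) (k(D, N) = (D - 42)*(N + 51/25) = (-42 + D)*(51/25 + N))
(k(18, 87) + p) + 30682 = ((-2142/25 - 42*87 + (51/25)*18 + 18*87) + 459) + 30682 = ((-2142/25 - 3654 + 918/25 + 1566) + 459) + 30682 = (-53424/25 + 459) + 30682 = -41949/25 + 30682 = 725101/25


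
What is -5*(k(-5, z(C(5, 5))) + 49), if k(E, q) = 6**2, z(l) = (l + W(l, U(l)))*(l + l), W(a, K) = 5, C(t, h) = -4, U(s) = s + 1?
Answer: -425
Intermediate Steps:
U(s) = 1 + s
z(l) = 2*l*(5 + l) (z(l) = (l + 5)*(l + l) = (5 + l)*(2*l) = 2*l*(5 + l))
k(E, q) = 36
-5*(k(-5, z(C(5, 5))) + 49) = -5*(36 + 49) = -5*85 = -425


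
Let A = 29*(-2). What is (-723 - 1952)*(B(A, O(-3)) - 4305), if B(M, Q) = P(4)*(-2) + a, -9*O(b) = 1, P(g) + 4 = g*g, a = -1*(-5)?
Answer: 11566700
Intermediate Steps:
a = 5
P(g) = -4 + g² (P(g) = -4 + g*g = -4 + g²)
O(b) = -⅑ (O(b) = -⅑*1 = -⅑)
A = -58
B(M, Q) = -19 (B(M, Q) = (-4 + 4²)*(-2) + 5 = (-4 + 16)*(-2) + 5 = 12*(-2) + 5 = -24 + 5 = -19)
(-723 - 1952)*(B(A, O(-3)) - 4305) = (-723 - 1952)*(-19 - 4305) = -2675*(-4324) = 11566700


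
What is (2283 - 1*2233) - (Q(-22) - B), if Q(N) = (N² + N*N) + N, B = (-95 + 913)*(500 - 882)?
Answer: -313372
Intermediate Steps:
B = -312476 (B = 818*(-382) = -312476)
Q(N) = N + 2*N² (Q(N) = (N² + N²) + N = 2*N² + N = N + 2*N²)
(2283 - 1*2233) - (Q(-22) - B) = (2283 - 1*2233) - (-22*(1 + 2*(-22)) - 1*(-312476)) = (2283 - 2233) - (-22*(1 - 44) + 312476) = 50 - (-22*(-43) + 312476) = 50 - (946 + 312476) = 50 - 1*313422 = 50 - 313422 = -313372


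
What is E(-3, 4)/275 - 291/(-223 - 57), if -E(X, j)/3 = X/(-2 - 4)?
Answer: 15921/15400 ≈ 1.0338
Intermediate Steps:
E(X, j) = X/2 (E(X, j) = -3*X/(-2 - 4) = -3*X/(-6) = -3*X*(-1)/6 = -(-1)*X/2 = X/2)
E(-3, 4)/275 - 291/(-223 - 57) = ((½)*(-3))/275 - 291/(-223 - 57) = -3/2*1/275 - 291/(-280) = -3/550 - 291*(-1/280) = -3/550 + 291/280 = 15921/15400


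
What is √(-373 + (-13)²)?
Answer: 2*I*√51 ≈ 14.283*I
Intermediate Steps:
√(-373 + (-13)²) = √(-373 + 169) = √(-204) = 2*I*√51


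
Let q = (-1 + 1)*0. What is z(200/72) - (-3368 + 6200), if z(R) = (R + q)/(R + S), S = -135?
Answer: -674021/238 ≈ -2832.0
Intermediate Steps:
q = 0 (q = 0*0 = 0)
z(R) = R/(-135 + R) (z(R) = (R + 0)/(R - 135) = R/(-135 + R))
z(200/72) - (-3368 + 6200) = (200/72)/(-135 + 200/72) - (-3368 + 6200) = (200*(1/72))/(-135 + 200*(1/72)) - 1*2832 = 25/(9*(-135 + 25/9)) - 2832 = 25/(9*(-1190/9)) - 2832 = (25/9)*(-9/1190) - 2832 = -5/238 - 2832 = -674021/238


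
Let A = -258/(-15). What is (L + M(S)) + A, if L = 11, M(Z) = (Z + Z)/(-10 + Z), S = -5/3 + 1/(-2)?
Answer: 10423/365 ≈ 28.556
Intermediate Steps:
A = 86/5 (A = -258*(-1/15) = 86/5 ≈ 17.200)
S = -13/6 (S = -5*⅓ + 1*(-½) = -5/3 - ½ = -13/6 ≈ -2.1667)
M(Z) = 2*Z/(-10 + Z) (M(Z) = (2*Z)/(-10 + Z) = 2*Z/(-10 + Z))
(L + M(S)) + A = (11 + 2*(-13/6)/(-10 - 13/6)) + 86/5 = (11 + 2*(-13/6)/(-73/6)) + 86/5 = (11 + 2*(-13/6)*(-6/73)) + 86/5 = (11 + 26/73) + 86/5 = 829/73 + 86/5 = 10423/365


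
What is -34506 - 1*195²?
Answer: -72531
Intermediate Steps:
-34506 - 1*195² = -34506 - 1*38025 = -34506 - 38025 = -72531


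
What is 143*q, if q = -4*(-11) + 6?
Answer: 7150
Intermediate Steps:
q = 50 (q = 44 + 6 = 50)
143*q = 143*50 = 7150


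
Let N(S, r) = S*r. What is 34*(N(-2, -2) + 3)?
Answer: 238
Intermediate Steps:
34*(N(-2, -2) + 3) = 34*(-2*(-2) + 3) = 34*(4 + 3) = 34*7 = 238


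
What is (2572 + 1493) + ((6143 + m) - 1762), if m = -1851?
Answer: 6595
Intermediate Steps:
(2572 + 1493) + ((6143 + m) - 1762) = (2572 + 1493) + ((6143 - 1851) - 1762) = 4065 + (4292 - 1762) = 4065 + 2530 = 6595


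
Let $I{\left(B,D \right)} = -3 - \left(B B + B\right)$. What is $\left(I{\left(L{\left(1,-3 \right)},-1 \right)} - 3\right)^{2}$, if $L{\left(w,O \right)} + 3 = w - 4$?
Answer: $1296$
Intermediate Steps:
$L{\left(w,O \right)} = -7 + w$ ($L{\left(w,O \right)} = -3 + \left(w - 4\right) = -3 + \left(-4 + w\right) = -7 + w$)
$I{\left(B,D \right)} = -3 - B - B^{2}$ ($I{\left(B,D \right)} = -3 - \left(B^{2} + B\right) = -3 - \left(B + B^{2}\right) = -3 - B - B^{2}$)
$\left(I{\left(L{\left(1,-3 \right)},-1 \right)} - 3\right)^{2} = \left(\left(-3 - \left(-7 + 1\right) - \left(-7 + 1\right)^{2}\right) - 3\right)^{2} = \left(\left(-3 - -6 - \left(-6\right)^{2}\right) - 3\right)^{2} = \left(\left(-3 + 6 - 36\right) - 3\right)^{2} = \left(-33 - 3\right)^{2} = \left(-36\right)^{2} = 1296$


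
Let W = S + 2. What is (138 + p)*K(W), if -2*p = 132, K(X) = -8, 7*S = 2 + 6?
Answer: -576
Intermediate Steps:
S = 8/7 (S = (2 + 6)/7 = (⅐)*8 = 8/7 ≈ 1.1429)
W = 22/7 (W = 8/7 + 2 = 22/7 ≈ 3.1429)
p = -66 (p = -½*132 = -66)
(138 + p)*K(W) = (138 - 66)*(-8) = 72*(-8) = -576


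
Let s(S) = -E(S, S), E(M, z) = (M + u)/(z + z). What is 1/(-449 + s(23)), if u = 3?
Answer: -23/10340 ≈ -0.0022244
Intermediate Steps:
E(M, z) = (3 + M)/(2*z) (E(M, z) = (M + 3)/(z + z) = (3 + M)/((2*z)) = (3 + M)*(1/(2*z)) = (3 + M)/(2*z))
s(S) = -(3 + S)/(2*S)
1/(-449 + s(23)) = 1/(-449 + (½)*(-3 - 1*23)/23) = 1/(-449 + (½)*(1/23)*(-3 - 23)) = 1/(-449 + (½)*(1/23)*(-26)) = 1/(-449 - 13/23) = 1/(-10340/23) = -23/10340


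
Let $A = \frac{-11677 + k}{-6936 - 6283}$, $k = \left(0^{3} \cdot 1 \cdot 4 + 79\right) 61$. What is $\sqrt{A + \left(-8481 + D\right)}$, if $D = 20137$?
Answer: $\frac{\sqrt{2036882953318}}{13219} \approx 107.97$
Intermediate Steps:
$k = 4819$ ($k = \left(0 \cdot 1 \cdot 4 + 79\right) 61 = \left(0 \cdot 4 + 79\right) 61 = \left(0 + 79\right) 61 = 79 \cdot 61 = 4819$)
$A = \frac{6858}{13219}$ ($A = \frac{-11677 + 4819}{-6936 - 6283} = - \frac{6858}{-13219} = \left(-6858\right) \left(- \frac{1}{13219}\right) = \frac{6858}{13219} \approx 0.5188$)
$\sqrt{A + \left(-8481 + D\right)} = \sqrt{\frac{6858}{13219} + \left(-8481 + 20137\right)} = \sqrt{\frac{6858}{13219} + 11656} = \sqrt{\frac{154087522}{13219}} = \frac{\sqrt{2036882953318}}{13219}$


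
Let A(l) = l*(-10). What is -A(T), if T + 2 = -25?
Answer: -270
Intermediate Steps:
T = -27 (T = -2 - 25 = -27)
A(l) = -10*l
-A(T) = -(-10)*(-27) = -1*270 = -270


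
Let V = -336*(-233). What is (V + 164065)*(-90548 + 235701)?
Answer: 35178265009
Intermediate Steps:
V = 78288
(V + 164065)*(-90548 + 235701) = (78288 + 164065)*(-90548 + 235701) = 242353*145153 = 35178265009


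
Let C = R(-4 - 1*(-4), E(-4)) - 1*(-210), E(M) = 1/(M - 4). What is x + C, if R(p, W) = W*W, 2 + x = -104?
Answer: 6657/64 ≈ 104.02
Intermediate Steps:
x = -106 (x = -2 - 104 = -106)
E(M) = 1/(-4 + M)
R(p, W) = W²
C = 13441/64 (C = (1/(-4 - 4))² - 1*(-210) = (1/(-8))² + 210 = (-⅛)² + 210 = 1/64 + 210 = 13441/64 ≈ 210.02)
x + C = -106 + 13441/64 = 6657/64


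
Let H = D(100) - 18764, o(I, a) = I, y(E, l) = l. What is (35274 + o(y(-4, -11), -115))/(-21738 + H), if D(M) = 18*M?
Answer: -35263/38702 ≈ -0.91114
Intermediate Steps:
H = -16964 (H = 18*100 - 18764 = 1800 - 18764 = -16964)
(35274 + o(y(-4, -11), -115))/(-21738 + H) = (35274 - 11)/(-21738 - 16964) = 35263/(-38702) = 35263*(-1/38702) = -35263/38702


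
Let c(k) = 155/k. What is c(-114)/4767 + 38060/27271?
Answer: 20679023275/14820097698 ≈ 1.3953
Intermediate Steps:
c(-114)/4767 + 38060/27271 = (155/(-114))/4767 + 38060/27271 = (155*(-1/114))*(1/4767) + 38060*(1/27271) = -155/114*1/4767 + 38060/27271 = -155/543438 + 38060/27271 = 20679023275/14820097698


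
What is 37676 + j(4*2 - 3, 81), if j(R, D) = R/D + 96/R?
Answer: 15266581/405 ≈ 37695.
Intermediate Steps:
j(R, D) = 96/R + R/D
37676 + j(4*2 - 3, 81) = 37676 + (96/(4*2 - 3) + (4*2 - 3)/81) = 37676 + (96/(8 - 3) + (8 - 3)*(1/81)) = 37676 + (96/5 + 5*(1/81)) = 37676 + (96*(⅕) + 5/81) = 37676 + (96/5 + 5/81) = 37676 + 7801/405 = 15266581/405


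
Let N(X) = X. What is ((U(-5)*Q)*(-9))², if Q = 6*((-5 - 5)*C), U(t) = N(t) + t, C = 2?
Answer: 116640000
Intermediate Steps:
U(t) = 2*t (U(t) = t + t = 2*t)
Q = -120 (Q = 6*((-5 - 5)*2) = 6*(-10*2) = 6*(-20) = -120)
((U(-5)*Q)*(-9))² = (((2*(-5))*(-120))*(-9))² = (-10*(-120)*(-9))² = (1200*(-9))² = (-10800)² = 116640000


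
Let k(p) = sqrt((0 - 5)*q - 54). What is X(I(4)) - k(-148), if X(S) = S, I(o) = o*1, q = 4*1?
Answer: 4 - I*sqrt(74) ≈ 4.0 - 8.6023*I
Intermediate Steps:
q = 4
I(o) = o
k(p) = I*sqrt(74) (k(p) = sqrt((0 - 5)*4 - 54) = sqrt(-5*4 - 54) = sqrt(-20 - 54) = sqrt(-74) = I*sqrt(74))
X(I(4)) - k(-148) = 4 - I*sqrt(74)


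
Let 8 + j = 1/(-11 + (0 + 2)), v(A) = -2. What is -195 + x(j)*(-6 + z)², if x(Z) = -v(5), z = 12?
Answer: -123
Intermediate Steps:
j = -73/9 (j = -8 + 1/(-11 + (0 + 2)) = -8 + 1/(-11 + 2) = -8 + 1/(-9) = -8 - ⅑ = -73/9 ≈ -8.1111)
x(Z) = 2 (x(Z) = -1*(-2) = 2)
-195 + x(j)*(-6 + z)² = -195 + 2*(-6 + 12)² = -195 + 2*6² = -195 + 2*36 = -195 + 72 = -123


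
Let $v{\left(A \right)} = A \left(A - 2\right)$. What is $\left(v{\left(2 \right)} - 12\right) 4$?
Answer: $-48$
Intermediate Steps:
$v{\left(A \right)} = A \left(-2 + A\right)$
$\left(v{\left(2 \right)} - 12\right) 4 = \left(2 \left(-2 + 2\right) - 12\right) 4 = \left(2 \cdot 0 - 12\right) 4 = \left(0 - 12\right) 4 = \left(-12\right) 4 = -48$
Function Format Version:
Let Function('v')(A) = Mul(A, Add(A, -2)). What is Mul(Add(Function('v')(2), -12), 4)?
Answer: -48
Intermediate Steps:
Function('v')(A) = Mul(A, Add(-2, A))
Mul(Add(Function('v')(2), -12), 4) = Mul(Add(Mul(2, Add(-2, 2)), -12), 4) = Mul(Add(Mul(2, 0), -12), 4) = Mul(Add(0, -12), 4) = Mul(-12, 4) = -48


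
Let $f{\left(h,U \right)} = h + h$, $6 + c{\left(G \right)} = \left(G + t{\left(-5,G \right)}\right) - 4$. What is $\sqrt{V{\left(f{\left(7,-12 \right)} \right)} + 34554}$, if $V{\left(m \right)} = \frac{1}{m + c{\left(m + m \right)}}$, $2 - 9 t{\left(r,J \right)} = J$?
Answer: $\frac{\sqrt{2371927134}}{262} \approx 185.89$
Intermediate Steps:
$t{\left(r,J \right)} = \frac{2}{9} - \frac{J}{9}$
$c{\left(G \right)} = - \frac{88}{9} + \frac{8 G}{9}$ ($c{\left(G \right)} = -6 + \left(\left(G - \left(- \frac{2}{9} + \frac{G}{9}\right)\right) - 4\right) = -6 + \left(\left(\frac{2}{9} + \frac{8 G}{9}\right) - 4\right) = -6 + \left(- \frac{34}{9} + \frac{8 G}{9}\right) = - \frac{88}{9} + \frac{8 G}{9}$)
$f{\left(h,U \right)} = 2 h$
$V{\left(m \right)} = \frac{1}{- \frac{88}{9} + \frac{25 m}{9}}$ ($V{\left(m \right)} = \frac{1}{m + \left(- \frac{88}{9} + \frac{8 \left(m + m\right)}{9}\right)} = \frac{1}{m + \left(- \frac{88}{9} + \frac{8 \cdot 2 m}{9}\right)} = \frac{1}{m + \left(- \frac{88}{9} + \frac{16 m}{9}\right)} = \frac{1}{- \frac{88}{9} + \frac{25 m}{9}}$)
$\sqrt{V{\left(f{\left(7,-12 \right)} \right)} + 34554} = \sqrt{\frac{9}{-88 + 25 \cdot 2 \cdot 7} + 34554} = \sqrt{\frac{9}{-88 + 25 \cdot 14} + 34554} = \sqrt{\frac{9}{-88 + 350} + 34554} = \sqrt{\frac{9}{262} + 34554} = \sqrt{\frac{9053157}{262}} = \frac{\sqrt{2371927134}}{262}$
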